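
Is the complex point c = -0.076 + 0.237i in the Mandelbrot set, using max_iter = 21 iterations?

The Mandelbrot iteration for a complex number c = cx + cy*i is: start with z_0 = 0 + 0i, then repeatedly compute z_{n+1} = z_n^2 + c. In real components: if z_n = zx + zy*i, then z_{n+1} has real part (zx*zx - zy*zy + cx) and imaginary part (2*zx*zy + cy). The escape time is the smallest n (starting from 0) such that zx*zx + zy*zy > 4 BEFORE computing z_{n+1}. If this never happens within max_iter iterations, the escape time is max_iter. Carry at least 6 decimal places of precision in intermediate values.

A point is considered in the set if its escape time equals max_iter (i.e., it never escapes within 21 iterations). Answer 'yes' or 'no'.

z_0 = 0 + 0i, c = -0.0760 + 0.2370i
Iter 1: z = -0.0760 + 0.2370i, |z|^2 = 0.0619
Iter 2: z = -0.1264 + 0.2010i, |z|^2 = 0.0564
Iter 3: z = -0.1004 + 0.1862i, |z|^2 = 0.0448
Iter 4: z = -0.1006 + 0.1996i, |z|^2 = 0.0500
Iter 5: z = -0.1057 + 0.1968i, |z|^2 = 0.0499
Iter 6: z = -0.1036 + 0.1954i, |z|^2 = 0.0489
Iter 7: z = -0.1034 + 0.1965i, |z|^2 = 0.0493
Iter 8: z = -0.1039 + 0.1963i, |z|^2 = 0.0493
Iter 9: z = -0.1037 + 0.1962i, |z|^2 = 0.0493
Iter 10: z = -0.1037 + 0.1963i, |z|^2 = 0.0493
Iter 11: z = -0.1038 + 0.1963i, |z|^2 = 0.0493
Iter 12: z = -0.1038 + 0.1963i, |z|^2 = 0.0493
Iter 13: z = -0.1038 + 0.1963i, |z|^2 = 0.0493
Iter 14: z = -0.1038 + 0.1963i, |z|^2 = 0.0493
Iter 15: z = -0.1038 + 0.1963i, |z|^2 = 0.0493
Iter 16: z = -0.1038 + 0.1963i, |z|^2 = 0.0493
Iter 17: z = -0.1038 + 0.1963i, |z|^2 = 0.0493
Iter 18: z = -0.1038 + 0.1963i, |z|^2 = 0.0493
Iter 19: z = -0.1038 + 0.1963i, |z|^2 = 0.0493
Iter 20: z = -0.1038 + 0.1963i, |z|^2 = 0.0493
Did not escape in 21 iterations → in set

Answer: yes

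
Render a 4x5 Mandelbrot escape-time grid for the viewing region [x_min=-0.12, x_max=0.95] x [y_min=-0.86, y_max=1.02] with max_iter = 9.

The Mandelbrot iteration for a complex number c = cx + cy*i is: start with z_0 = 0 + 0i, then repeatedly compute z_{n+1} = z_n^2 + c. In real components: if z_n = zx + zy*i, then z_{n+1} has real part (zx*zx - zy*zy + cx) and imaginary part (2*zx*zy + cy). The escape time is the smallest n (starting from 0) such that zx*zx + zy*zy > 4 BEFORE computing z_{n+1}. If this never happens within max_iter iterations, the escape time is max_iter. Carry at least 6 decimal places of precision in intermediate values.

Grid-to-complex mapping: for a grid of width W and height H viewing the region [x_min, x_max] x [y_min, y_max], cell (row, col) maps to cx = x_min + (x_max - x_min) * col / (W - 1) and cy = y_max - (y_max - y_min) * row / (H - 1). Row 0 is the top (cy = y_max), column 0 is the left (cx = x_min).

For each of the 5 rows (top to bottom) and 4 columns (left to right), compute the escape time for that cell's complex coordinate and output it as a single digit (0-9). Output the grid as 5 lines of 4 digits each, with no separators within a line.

Answer: 9422
9932
9943
9942
9432

Derivation:
(row=0, col=0): c = -0.1200 + 1.0200i → escape time 9
(row=0, col=1): c = 0.2367 + 1.0200i → escape time 4
(row=0, col=2): c = 0.5933 + 1.0200i → escape time 2
(row=0, col=3): c = 0.9500 + 1.0200i → escape time 2
(row=1, col=0): c = -0.1200 + 0.5500i → escape time 9
(row=1, col=1): c = 0.2367 + 0.5500i → escape time 9
(row=1, col=2): c = 0.5933 + 0.5500i → escape time 3
(row=1, col=3): c = 0.9500 + 0.5500i → escape time 2
(row=2, col=0): c = -0.1200 + 0.0800i → escape time 9
(row=2, col=1): c = 0.2367 + 0.0800i → escape time 9
(row=2, col=2): c = 0.5933 + 0.0800i → escape time 4
(row=2, col=3): c = 0.9500 + 0.0800i → escape time 3
(row=3, col=0): c = -0.1200 + -0.3900i → escape time 9
(row=3, col=1): c = 0.2367 + -0.3900i → escape time 9
(row=3, col=2): c = 0.5933 + -0.3900i → escape time 4
(row=3, col=3): c = 0.9500 + -0.3900i → escape time 2
(row=4, col=0): c = -0.1200 + -0.8600i → escape time 9
(row=4, col=1): c = 0.2367 + -0.8600i → escape time 4
(row=4, col=2): c = 0.5933 + -0.8600i → escape time 3
(row=4, col=3): c = 0.9500 + -0.8600i → escape time 2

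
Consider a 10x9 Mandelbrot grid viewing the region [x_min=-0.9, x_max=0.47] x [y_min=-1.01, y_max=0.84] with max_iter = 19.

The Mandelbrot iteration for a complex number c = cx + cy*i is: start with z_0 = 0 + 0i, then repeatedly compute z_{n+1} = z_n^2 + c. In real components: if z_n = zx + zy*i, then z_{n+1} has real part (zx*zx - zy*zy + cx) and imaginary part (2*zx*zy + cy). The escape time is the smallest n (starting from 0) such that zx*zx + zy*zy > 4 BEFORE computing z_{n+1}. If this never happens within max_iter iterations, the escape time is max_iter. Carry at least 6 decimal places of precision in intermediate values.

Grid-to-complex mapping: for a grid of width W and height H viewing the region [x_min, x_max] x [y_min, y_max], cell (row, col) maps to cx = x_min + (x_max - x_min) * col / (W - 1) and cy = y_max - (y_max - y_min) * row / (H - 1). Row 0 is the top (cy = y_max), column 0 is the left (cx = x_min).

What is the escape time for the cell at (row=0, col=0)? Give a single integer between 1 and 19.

z_0 = 0 + 0i, c = -0.9000 + 0.8400i
Iter 1: z = -0.9000 + 0.8400i, |z|^2 = 1.5156
Iter 2: z = -0.7956 + -0.6720i, |z|^2 = 1.0846
Iter 3: z = -0.7186 + 1.9093i, |z|^2 = 4.1618
Escaped at iteration 3

Answer: 3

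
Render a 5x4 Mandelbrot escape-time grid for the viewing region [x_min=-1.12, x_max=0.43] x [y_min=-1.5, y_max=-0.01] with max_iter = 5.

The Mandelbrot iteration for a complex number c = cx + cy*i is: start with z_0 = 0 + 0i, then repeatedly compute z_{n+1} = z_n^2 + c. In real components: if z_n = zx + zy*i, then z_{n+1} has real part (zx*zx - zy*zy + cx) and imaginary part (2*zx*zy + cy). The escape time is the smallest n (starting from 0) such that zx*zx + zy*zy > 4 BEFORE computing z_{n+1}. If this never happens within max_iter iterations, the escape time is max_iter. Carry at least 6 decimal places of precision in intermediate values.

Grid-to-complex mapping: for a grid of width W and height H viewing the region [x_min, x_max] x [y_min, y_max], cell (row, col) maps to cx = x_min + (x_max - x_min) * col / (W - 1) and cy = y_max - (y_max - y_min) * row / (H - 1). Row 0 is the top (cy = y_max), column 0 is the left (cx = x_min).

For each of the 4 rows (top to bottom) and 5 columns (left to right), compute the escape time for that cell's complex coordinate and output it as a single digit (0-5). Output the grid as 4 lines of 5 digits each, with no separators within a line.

(row=0, col=0): c = -1.1200 + -0.0100i → escape time 5
(row=0, col=1): c = -0.7325 + -0.0100i → escape time 5
(row=0, col=2): c = -0.3450 + -0.0100i → escape time 5
(row=0, col=3): c = 0.0425 + -0.0100i → escape time 5
(row=0, col=4): c = 0.4300 + -0.0100i → escape time 5
(row=1, col=0): c = -1.1200 + -0.5067i → escape time 5
(row=1, col=1): c = -0.7325 + -0.5067i → escape time 5
(row=1, col=2): c = -0.3450 + -0.5067i → escape time 5
(row=1, col=3): c = 0.0425 + -0.5067i → escape time 5
(row=1, col=4): c = 0.4300 + -0.5067i → escape time 5
(row=2, col=0): c = -1.1200 + -1.0033i → escape time 3
(row=2, col=1): c = -0.7325 + -1.0033i → escape time 3
(row=2, col=2): c = -0.3450 + -1.0033i → escape time 5
(row=2, col=3): c = 0.0425 + -1.0033i → escape time 5
(row=2, col=4): c = 0.4300 + -1.0033i → escape time 3
(row=3, col=0): c = -1.1200 + -1.5000i → escape time 2
(row=3, col=1): c = -0.7325 + -1.5000i → escape time 2
(row=3, col=2): c = -0.3450 + -1.5000i → escape time 2
(row=3, col=3): c = 0.0425 + -1.5000i → escape time 2
(row=3, col=4): c = 0.4300 + -1.5000i → escape time 2

Answer: 55555
55555
33553
22222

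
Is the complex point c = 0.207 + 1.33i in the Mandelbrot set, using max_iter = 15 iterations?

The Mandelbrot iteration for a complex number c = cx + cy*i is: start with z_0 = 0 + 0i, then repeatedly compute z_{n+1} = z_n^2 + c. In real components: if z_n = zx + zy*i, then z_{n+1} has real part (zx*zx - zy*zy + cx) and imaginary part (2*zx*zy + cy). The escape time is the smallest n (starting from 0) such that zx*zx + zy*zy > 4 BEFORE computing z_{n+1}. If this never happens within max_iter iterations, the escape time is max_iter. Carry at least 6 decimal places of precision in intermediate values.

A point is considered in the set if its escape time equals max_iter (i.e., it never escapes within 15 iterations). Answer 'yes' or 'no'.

z_0 = 0 + 0i, c = 0.2070 + 1.3300i
Iter 1: z = 0.2070 + 1.3300i, |z|^2 = 1.8117
Iter 2: z = -1.5191 + 1.8806i, |z|^2 = 5.8442
Escaped at iteration 2

Answer: no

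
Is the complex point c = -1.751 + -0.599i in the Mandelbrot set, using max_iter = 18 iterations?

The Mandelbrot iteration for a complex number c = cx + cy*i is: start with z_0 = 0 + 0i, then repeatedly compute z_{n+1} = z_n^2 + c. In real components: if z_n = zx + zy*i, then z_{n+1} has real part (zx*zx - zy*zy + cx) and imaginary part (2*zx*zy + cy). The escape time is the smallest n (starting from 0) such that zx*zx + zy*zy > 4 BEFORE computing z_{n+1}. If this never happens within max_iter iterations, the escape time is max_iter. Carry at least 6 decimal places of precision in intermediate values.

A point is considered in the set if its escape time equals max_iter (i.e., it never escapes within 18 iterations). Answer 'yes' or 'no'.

Answer: no

Derivation:
z_0 = 0 + 0i, c = -1.7510 + -0.5990i
Iter 1: z = -1.7510 + -0.5990i, |z|^2 = 3.4248
Iter 2: z = 0.9562 + 1.4987i, |z|^2 = 3.1604
Iter 3: z = -3.0828 + 2.2671i, |z|^2 = 14.6433
Escaped at iteration 3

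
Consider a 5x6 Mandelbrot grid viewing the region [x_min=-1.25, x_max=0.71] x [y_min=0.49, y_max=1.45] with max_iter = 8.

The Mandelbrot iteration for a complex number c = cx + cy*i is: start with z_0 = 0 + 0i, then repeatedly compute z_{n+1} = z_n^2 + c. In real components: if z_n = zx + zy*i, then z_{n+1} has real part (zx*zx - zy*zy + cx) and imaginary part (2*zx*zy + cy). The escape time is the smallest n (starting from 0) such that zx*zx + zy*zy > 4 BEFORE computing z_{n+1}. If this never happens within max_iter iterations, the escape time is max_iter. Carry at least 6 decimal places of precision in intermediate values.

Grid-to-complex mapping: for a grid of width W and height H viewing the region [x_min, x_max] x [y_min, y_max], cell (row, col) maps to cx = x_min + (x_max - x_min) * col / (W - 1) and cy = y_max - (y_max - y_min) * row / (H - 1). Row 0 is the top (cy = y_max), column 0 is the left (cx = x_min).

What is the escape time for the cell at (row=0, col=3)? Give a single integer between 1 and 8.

z_0 = 0 + 0i, c = 0.2200 + 1.4500i
Iter 1: z = 0.2200 + 1.4500i, |z|^2 = 2.1509
Iter 2: z = -1.8341 + 2.0880i, |z|^2 = 7.7237
Escaped at iteration 2

Answer: 2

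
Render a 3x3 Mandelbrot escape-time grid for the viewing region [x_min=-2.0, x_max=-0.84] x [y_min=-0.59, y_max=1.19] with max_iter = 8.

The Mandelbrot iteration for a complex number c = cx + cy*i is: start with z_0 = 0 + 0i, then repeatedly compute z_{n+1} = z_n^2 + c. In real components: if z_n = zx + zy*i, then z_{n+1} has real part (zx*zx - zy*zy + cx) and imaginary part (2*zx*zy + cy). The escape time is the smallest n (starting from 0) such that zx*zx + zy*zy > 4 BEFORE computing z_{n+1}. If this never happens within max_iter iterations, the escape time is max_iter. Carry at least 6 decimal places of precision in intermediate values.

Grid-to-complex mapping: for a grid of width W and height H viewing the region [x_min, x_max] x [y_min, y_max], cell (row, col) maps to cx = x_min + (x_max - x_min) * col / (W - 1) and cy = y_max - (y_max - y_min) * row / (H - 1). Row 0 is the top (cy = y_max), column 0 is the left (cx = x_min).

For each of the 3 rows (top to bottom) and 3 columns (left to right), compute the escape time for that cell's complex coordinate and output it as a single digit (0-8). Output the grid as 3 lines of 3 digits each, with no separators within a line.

Answer: 123
158
135

Derivation:
(row=0, col=0): c = -2.0000 + 1.1900i → escape time 1
(row=0, col=1): c = -1.4200 + 1.1900i → escape time 2
(row=0, col=2): c = -0.8400 + 1.1900i → escape time 3
(row=1, col=0): c = -2.0000 + 0.3000i → escape time 1
(row=1, col=1): c = -1.4200 + 0.3000i → escape time 5
(row=1, col=2): c = -0.8400 + 0.3000i → escape time 8
(row=2, col=0): c = -2.0000 + -0.5900i → escape time 1
(row=2, col=1): c = -1.4200 + -0.5900i → escape time 3
(row=2, col=2): c = -0.8400 + -0.5900i → escape time 5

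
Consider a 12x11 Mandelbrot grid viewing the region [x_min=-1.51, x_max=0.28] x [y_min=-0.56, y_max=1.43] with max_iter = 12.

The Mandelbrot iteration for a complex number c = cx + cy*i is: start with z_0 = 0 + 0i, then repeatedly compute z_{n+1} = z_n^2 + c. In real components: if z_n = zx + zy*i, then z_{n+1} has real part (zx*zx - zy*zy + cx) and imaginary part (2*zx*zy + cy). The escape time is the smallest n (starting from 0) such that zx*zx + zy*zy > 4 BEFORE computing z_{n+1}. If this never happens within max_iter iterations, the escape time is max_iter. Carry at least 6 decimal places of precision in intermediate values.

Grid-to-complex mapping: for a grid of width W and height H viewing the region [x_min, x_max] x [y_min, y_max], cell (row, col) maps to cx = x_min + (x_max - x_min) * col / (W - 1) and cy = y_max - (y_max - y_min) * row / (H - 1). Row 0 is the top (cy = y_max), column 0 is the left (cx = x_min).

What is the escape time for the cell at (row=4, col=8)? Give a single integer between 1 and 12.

z_0 = 0 + 0i, c = -0.2082 + 0.6340i
Iter 1: z = -0.2082 + 0.6340i, |z|^2 = 0.4453
Iter 2: z = -0.5668 + 0.3700i, |z|^2 = 0.4582
Iter 3: z = -0.0238 + 0.2145i, |z|^2 = 0.0466
Iter 4: z = -0.2536 + 0.6238i, |z|^2 = 0.4534
Iter 5: z = -0.5329 + 0.3176i, |z|^2 = 0.3849
Iter 6: z = -0.0250 + 0.2955i, |z|^2 = 0.0880
Iter 7: z = -0.2949 + 0.6192i, |z|^2 = 0.4704
Iter 8: z = -0.5047 + 0.2688i, |z|^2 = 0.3269
Iter 9: z = -0.0258 + 0.3627i, |z|^2 = 0.1322
Iter 10: z = -0.3391 + 0.6153i, |z|^2 = 0.4936
Iter 11: z = -0.4718 + 0.2167i, |z|^2 = 0.2696

Answer: 12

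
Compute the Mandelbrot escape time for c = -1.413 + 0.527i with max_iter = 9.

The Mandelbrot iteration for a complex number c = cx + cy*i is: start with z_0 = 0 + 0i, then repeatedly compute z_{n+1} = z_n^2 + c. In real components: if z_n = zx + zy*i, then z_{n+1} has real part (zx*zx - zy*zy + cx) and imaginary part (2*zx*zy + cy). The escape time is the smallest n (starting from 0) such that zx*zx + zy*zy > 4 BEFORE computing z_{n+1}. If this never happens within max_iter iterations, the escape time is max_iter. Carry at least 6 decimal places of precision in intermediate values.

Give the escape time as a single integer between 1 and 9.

z_0 = 0 + 0i, c = -1.4130 + 0.5270i
Iter 1: z = -1.4130 + 0.5270i, |z|^2 = 2.2743
Iter 2: z = 0.3058 + -0.9623i, |z|^2 = 1.0196
Iter 3: z = -2.2455 + -0.0616i, |z|^2 = 5.0460
Escaped at iteration 3

Answer: 3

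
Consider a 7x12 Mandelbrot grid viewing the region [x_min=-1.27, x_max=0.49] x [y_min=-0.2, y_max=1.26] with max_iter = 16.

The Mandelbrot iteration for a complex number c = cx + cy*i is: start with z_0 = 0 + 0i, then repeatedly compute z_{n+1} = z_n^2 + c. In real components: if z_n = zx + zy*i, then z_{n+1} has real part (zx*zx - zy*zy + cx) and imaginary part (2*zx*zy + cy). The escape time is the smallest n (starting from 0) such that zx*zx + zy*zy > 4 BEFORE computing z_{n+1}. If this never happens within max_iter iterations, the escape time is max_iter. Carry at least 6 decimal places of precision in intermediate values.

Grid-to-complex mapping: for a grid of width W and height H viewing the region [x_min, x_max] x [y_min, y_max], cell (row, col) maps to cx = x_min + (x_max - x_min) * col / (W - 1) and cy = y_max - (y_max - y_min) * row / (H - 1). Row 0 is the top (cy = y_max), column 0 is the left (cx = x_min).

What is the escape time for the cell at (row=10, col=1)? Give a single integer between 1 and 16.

Answer: 16

Derivation:
z_0 = 0 + 0i, c = -0.9767 + -0.0673i
Iter 1: z = -0.9767 + -0.0673i, |z|^2 = 0.9584
Iter 2: z = -0.0273 + 0.0641i, |z|^2 = 0.0049
Iter 3: z = -0.9800 + -0.0708i, |z|^2 = 0.9655
Iter 4: z = -0.0212 + 0.0715i, |z|^2 = 0.0056
Iter 5: z = -0.9813 + -0.0703i, |z|^2 = 0.9679
Iter 6: z = -0.0186 + 0.0707i, |z|^2 = 0.0053
Iter 7: z = -0.9813 + -0.0699i, |z|^2 = 0.9679
Iter 8: z = -0.0186 + 0.0699i, |z|^2 = 0.0052
Iter 9: z = -0.9812 + -0.0699i, |z|^2 = 0.9677
Iter 10: z = -0.0188 + 0.0698i, |z|^2 = 0.0052
Iter 11: z = -0.9812 + -0.0699i, |z|^2 = 0.9676
Iter 12: z = -0.0188 + 0.0699i, |z|^2 = 0.0052
Iter 13: z = -0.9812 + -0.0699i, |z|^2 = 0.9676
Iter 14: z = -0.0188 + 0.0699i, |z|^2 = 0.0052
Iter 15: z = -0.9812 + -0.0699i, |z|^2 = 0.9676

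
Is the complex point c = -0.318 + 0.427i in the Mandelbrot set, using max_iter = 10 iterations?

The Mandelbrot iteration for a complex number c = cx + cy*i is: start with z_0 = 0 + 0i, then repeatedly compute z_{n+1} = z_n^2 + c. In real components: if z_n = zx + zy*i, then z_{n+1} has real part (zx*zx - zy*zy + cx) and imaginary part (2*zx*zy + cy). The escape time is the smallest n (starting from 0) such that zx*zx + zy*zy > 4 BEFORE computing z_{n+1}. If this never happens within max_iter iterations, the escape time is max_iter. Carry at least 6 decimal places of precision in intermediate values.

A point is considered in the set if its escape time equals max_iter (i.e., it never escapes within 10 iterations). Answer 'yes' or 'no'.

Answer: yes

Derivation:
z_0 = 0 + 0i, c = -0.3180 + 0.4270i
Iter 1: z = -0.3180 + 0.4270i, |z|^2 = 0.2835
Iter 2: z = -0.3992 + 0.1554i, |z|^2 = 0.1835
Iter 3: z = -0.1828 + 0.3029i, |z|^2 = 0.1252
Iter 4: z = -0.3763 + 0.3163i, |z|^2 = 0.2417
Iter 5: z = -0.2764 + 0.1890i, |z|^2 = 0.1121
Iter 6: z = -0.2773 + 0.3225i, |z|^2 = 0.1809
Iter 7: z = -0.3451 + 0.2481i, |z|^2 = 0.1807
Iter 8: z = -0.2604 + 0.2557i, |z|^2 = 0.1332
Iter 9: z = -0.3156 + 0.2938i, |z|^2 = 0.1859
Did not escape in 10 iterations → in set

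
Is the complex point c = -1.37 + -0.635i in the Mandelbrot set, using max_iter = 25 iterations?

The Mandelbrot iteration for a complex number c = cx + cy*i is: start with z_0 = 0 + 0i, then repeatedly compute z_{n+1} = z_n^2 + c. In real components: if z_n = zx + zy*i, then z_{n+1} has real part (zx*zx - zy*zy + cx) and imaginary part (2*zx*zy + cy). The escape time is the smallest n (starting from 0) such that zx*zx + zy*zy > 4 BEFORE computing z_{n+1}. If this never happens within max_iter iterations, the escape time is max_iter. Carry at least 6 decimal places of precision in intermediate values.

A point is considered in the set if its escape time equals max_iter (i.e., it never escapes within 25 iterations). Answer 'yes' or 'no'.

Answer: no

Derivation:
z_0 = 0 + 0i, c = -1.3700 + -0.6350i
Iter 1: z = -1.3700 + -0.6350i, |z|^2 = 2.2801
Iter 2: z = 0.1037 + 1.1049i, |z|^2 = 1.2316
Iter 3: z = -2.5801 + -0.4059i, |z|^2 = 6.8214
Escaped at iteration 3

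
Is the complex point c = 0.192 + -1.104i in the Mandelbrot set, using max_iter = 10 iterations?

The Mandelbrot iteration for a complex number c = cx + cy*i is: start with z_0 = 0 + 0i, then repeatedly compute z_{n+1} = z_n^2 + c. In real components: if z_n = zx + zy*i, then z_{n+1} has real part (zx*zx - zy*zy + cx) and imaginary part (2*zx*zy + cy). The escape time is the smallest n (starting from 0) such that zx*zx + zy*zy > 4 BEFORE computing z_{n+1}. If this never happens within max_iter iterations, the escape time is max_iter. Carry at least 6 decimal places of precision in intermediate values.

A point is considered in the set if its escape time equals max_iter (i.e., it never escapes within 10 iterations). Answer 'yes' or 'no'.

z_0 = 0 + 0i, c = 0.1920 + -1.1040i
Iter 1: z = 0.1920 + -1.1040i, |z|^2 = 1.2557
Iter 2: z = -0.9900 + -1.5279i, |z|^2 = 3.3146
Iter 3: z = -1.1626 + 1.9212i, |z|^2 = 5.0425
Escaped at iteration 3

Answer: no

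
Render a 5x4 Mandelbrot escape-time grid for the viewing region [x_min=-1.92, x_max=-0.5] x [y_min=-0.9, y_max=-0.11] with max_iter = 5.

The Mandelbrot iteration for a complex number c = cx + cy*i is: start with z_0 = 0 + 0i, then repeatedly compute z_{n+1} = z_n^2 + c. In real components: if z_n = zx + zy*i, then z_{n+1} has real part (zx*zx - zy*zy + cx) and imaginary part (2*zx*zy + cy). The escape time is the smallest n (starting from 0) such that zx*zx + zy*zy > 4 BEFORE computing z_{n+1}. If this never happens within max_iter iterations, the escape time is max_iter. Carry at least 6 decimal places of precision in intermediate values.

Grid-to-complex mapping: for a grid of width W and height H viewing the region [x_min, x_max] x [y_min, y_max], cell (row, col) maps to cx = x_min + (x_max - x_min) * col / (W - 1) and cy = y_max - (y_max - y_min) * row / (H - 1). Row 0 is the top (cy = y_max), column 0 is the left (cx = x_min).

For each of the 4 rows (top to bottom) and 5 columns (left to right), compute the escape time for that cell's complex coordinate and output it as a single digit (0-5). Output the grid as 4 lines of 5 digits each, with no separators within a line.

(row=0, col=0): c = -1.9200 + -0.1100i → escape time 4
(row=0, col=1): c = -1.5650 + -0.1100i → escape time 5
(row=0, col=2): c = -1.2100 + -0.1100i → escape time 5
(row=0, col=3): c = -0.8550 + -0.1100i → escape time 5
(row=0, col=4): c = -0.5000 + -0.1100i → escape time 5
(row=1, col=0): c = -1.9200 + -0.3733i → escape time 3
(row=1, col=1): c = -1.5650 + -0.3733i → escape time 4
(row=1, col=2): c = -1.2100 + -0.3733i → escape time 5
(row=1, col=3): c = -0.8550 + -0.3733i → escape time 5
(row=1, col=4): c = -0.5000 + -0.3733i → escape time 5
(row=2, col=0): c = -1.9200 + -0.6367i → escape time 1
(row=2, col=1): c = -1.5650 + -0.6367i → escape time 3
(row=2, col=2): c = -1.2100 + -0.6367i → escape time 3
(row=2, col=3): c = -0.8550 + -0.6367i → escape time 5
(row=2, col=4): c = -0.5000 + -0.6367i → escape time 5
(row=3, col=0): c = -1.9200 + -0.9000i → escape time 1
(row=3, col=1): c = -1.5650 + -0.9000i → escape time 3
(row=3, col=2): c = -1.2100 + -0.9000i → escape time 3
(row=3, col=3): c = -0.8550 + -0.9000i → escape time 3
(row=3, col=4): c = -0.5000 + -0.9000i → escape time 4

Answer: 45555
34555
13355
13334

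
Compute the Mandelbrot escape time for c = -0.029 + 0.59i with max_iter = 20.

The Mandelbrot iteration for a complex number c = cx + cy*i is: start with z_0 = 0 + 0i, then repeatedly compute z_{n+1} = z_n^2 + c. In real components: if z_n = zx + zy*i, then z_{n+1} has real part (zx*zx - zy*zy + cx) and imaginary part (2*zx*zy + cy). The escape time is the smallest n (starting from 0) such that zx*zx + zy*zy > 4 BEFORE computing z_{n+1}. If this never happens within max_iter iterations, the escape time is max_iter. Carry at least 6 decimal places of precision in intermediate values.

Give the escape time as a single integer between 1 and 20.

z_0 = 0 + 0i, c = -0.0290 + 0.5900i
Iter 1: z = -0.0290 + 0.5900i, |z|^2 = 0.3489
Iter 2: z = -0.3763 + 0.5558i, |z|^2 = 0.4505
Iter 3: z = -0.1963 + 0.1718i, |z|^2 = 0.0680
Iter 4: z = -0.0200 + 0.5226i, |z|^2 = 0.2735
Iter 5: z = -0.3017 + 0.5691i, |z|^2 = 0.4149
Iter 6: z = -0.2619 + 0.2466i, |z|^2 = 0.1294
Iter 7: z = -0.0212 + 0.4608i, |z|^2 = 0.2128
Iter 8: z = -0.2409 + 0.5704i, |z|^2 = 0.3834
Iter 9: z = -0.2964 + 0.3152i, |z|^2 = 0.1872
Iter 10: z = -0.0405 + 0.4032i, |z|^2 = 0.1642
Iter 11: z = -0.1899 + 0.5573i, |z|^2 = 0.3467
Iter 12: z = -0.3036 + 0.3783i, |z|^2 = 0.2353
Iter 13: z = -0.0800 + 0.3603i, |z|^2 = 0.1362
Iter 14: z = -0.1524 + 0.5324i, |z|^2 = 0.3067
Iter 15: z = -0.2892 + 0.4277i, |z|^2 = 0.2665
Iter 16: z = -0.1283 + 0.3426i, |z|^2 = 0.1339
Iter 17: z = -0.1299 + 0.5021i, |z|^2 = 0.2690
Iter 18: z = -0.2642 + 0.4595i, |z|^2 = 0.2810
Iter 19: z = -0.1703 + 0.3472i, |z|^2 = 0.1496

Answer: 20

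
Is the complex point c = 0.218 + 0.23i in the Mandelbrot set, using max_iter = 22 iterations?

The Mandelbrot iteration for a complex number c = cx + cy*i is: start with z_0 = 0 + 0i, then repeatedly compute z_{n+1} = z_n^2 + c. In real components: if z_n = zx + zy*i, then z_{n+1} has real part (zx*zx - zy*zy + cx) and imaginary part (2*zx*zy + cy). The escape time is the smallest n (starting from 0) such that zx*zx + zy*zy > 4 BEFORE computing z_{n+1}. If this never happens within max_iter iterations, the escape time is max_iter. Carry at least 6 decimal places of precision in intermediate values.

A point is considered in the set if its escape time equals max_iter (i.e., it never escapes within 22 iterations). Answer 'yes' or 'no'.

z_0 = 0 + 0i, c = 0.2180 + 0.2300i
Iter 1: z = 0.2180 + 0.2300i, |z|^2 = 0.1004
Iter 2: z = 0.2126 + 0.3303i, |z|^2 = 0.1543
Iter 3: z = 0.1541 + 0.3705i, |z|^2 = 0.1610
Iter 4: z = 0.1045 + 0.3442i, |z|^2 = 0.1294
Iter 5: z = 0.1105 + 0.3019i, |z|^2 = 0.1034
Iter 6: z = 0.1390 + 0.2967i, |z|^2 = 0.1074
Iter 7: z = 0.1493 + 0.3125i, |z|^2 = 0.1199
Iter 8: z = 0.1426 + 0.3233i, |z|^2 = 0.1249
Iter 9: z = 0.1338 + 0.3222i, |z|^2 = 0.1217
Iter 10: z = 0.1321 + 0.3162i, |z|^2 = 0.1175
Iter 11: z = 0.1354 + 0.3135i, |z|^2 = 0.1166
Iter 12: z = 0.1380 + 0.3149i, |z|^2 = 0.1182
Iter 13: z = 0.1379 + 0.3169i, |z|^2 = 0.1195
Iter 14: z = 0.1366 + 0.3174i, |z|^2 = 0.1194
Iter 15: z = 0.1359 + 0.3167i, |z|^2 = 0.1188
Iter 16: z = 0.1362 + 0.3161i, |z|^2 = 0.1185
Iter 17: z = 0.1366 + 0.3161i, |z|^2 = 0.1186
Iter 18: z = 0.1368 + 0.3164i, |z|^2 = 0.1188
Iter 19: z = 0.1366 + 0.3165i, |z|^2 = 0.1189
Iter 20: z = 0.1365 + 0.3165i, |z|^2 = 0.1188
Iter 21: z = 0.1365 + 0.3164i, |z|^2 = 0.1187
Did not escape in 22 iterations → in set

Answer: yes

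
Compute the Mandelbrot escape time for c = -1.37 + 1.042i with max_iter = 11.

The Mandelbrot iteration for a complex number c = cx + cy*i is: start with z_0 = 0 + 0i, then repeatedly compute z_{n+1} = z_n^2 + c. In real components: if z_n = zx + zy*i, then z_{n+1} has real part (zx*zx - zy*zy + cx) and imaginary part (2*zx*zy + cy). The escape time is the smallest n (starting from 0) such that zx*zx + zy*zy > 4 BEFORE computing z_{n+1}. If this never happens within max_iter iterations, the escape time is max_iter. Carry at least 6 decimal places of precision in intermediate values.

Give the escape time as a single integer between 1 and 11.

z_0 = 0 + 0i, c = -1.3700 + 1.0420i
Iter 1: z = -1.3700 + 1.0420i, |z|^2 = 2.9627
Iter 2: z = -0.5789 + -1.8131i, |z|^2 = 3.6223
Iter 3: z = -4.3222 + 3.1411i, |z|^2 = 28.5474
Escaped at iteration 3

Answer: 3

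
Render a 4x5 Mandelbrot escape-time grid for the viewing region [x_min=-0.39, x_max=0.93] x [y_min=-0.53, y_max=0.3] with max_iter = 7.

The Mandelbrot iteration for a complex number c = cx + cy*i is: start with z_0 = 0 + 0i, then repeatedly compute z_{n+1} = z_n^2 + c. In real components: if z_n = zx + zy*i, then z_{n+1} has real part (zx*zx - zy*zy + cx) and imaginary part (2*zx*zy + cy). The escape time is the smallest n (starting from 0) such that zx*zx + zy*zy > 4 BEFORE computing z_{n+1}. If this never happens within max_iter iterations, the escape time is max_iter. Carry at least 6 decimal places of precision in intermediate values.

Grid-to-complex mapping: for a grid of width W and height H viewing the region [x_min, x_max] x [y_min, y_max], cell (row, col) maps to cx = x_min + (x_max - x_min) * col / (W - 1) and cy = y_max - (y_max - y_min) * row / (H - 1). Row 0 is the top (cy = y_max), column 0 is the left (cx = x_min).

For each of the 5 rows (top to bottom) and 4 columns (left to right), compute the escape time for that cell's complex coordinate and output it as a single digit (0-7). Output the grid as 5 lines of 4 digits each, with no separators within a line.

Answer: 7763
7753
7753
7763
7752

Derivation:
(row=0, col=0): c = -0.3900 + 0.3000i → escape time 7
(row=0, col=1): c = 0.0500 + 0.3000i → escape time 7
(row=0, col=2): c = 0.4900 + 0.3000i → escape time 6
(row=0, col=3): c = 0.9300 + 0.3000i → escape time 3
(row=1, col=0): c = -0.3900 + 0.0925i → escape time 7
(row=1, col=1): c = 0.0500 + 0.0925i → escape time 7
(row=1, col=2): c = 0.4900 + 0.0925i → escape time 5
(row=1, col=3): c = 0.9300 + 0.0925i → escape time 3
(row=2, col=0): c = -0.3900 + -0.1150i → escape time 7
(row=2, col=1): c = 0.0500 + -0.1150i → escape time 7
(row=2, col=2): c = 0.4900 + -0.1150i → escape time 5
(row=2, col=3): c = 0.9300 + -0.1150i → escape time 3
(row=3, col=0): c = -0.3900 + -0.3225i → escape time 7
(row=3, col=1): c = 0.0500 + -0.3225i → escape time 7
(row=3, col=2): c = 0.4900 + -0.3225i → escape time 6
(row=3, col=3): c = 0.9300 + -0.3225i → escape time 3
(row=4, col=0): c = -0.3900 + -0.5300i → escape time 7
(row=4, col=1): c = 0.0500 + -0.5300i → escape time 7
(row=4, col=2): c = 0.4900 + -0.5300i → escape time 5
(row=4, col=3): c = 0.9300 + -0.5300i → escape time 2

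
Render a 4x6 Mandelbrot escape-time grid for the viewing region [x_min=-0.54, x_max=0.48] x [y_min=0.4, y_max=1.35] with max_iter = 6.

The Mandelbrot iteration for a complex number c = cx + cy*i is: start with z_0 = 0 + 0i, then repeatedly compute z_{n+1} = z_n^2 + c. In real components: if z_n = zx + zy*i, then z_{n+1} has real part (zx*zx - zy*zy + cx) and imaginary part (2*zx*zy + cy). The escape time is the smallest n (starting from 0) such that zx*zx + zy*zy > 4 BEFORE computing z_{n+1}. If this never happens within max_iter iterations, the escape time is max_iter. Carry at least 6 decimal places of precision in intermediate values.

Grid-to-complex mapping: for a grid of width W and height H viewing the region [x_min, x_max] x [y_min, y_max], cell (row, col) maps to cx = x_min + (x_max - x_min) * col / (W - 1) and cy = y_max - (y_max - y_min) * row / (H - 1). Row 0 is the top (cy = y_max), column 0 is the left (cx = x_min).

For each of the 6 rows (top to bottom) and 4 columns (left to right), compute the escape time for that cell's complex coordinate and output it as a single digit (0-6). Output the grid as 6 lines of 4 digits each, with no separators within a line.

(row=0, col=0): c = -0.5400 + 1.3500i → escape time 2
(row=0, col=1): c = -0.2000 + 1.3500i → escape time 2
(row=0, col=2): c = 0.1400 + 1.3500i → escape time 2
(row=0, col=3): c = 0.4800 + 1.3500i → escape time 2
(row=1, col=0): c = -0.5400 + 1.1600i → escape time 3
(row=1, col=1): c = -0.2000 + 1.1600i → escape time 4
(row=1, col=2): c = 0.1400 + 1.1600i → escape time 3
(row=1, col=3): c = 0.4800 + 1.1600i → escape time 2
(row=2, col=0): c = -0.5400 + 0.9700i → escape time 4
(row=2, col=1): c = -0.2000 + 0.9700i → escape time 6
(row=2, col=2): c = 0.1400 + 0.9700i → escape time 4
(row=2, col=3): c = 0.4800 + 0.9700i → escape time 3
(row=3, col=0): c = -0.5400 + 0.7800i → escape time 5
(row=3, col=1): c = -0.2000 + 0.7800i → escape time 6
(row=3, col=2): c = 0.1400 + 0.7800i → escape time 6
(row=3, col=3): c = 0.4800 + 0.7800i → escape time 3
(row=4, col=0): c = -0.5400 + 0.5900i → escape time 6
(row=4, col=1): c = -0.2000 + 0.5900i → escape time 6
(row=4, col=2): c = 0.1400 + 0.5900i → escape time 6
(row=4, col=3): c = 0.4800 + 0.5900i → escape time 5
(row=5, col=0): c = -0.5400 + 0.4000i → escape time 6
(row=5, col=1): c = -0.2000 + 0.4000i → escape time 6
(row=5, col=2): c = 0.1400 + 0.4000i → escape time 6
(row=5, col=3): c = 0.4800 + 0.4000i → escape time 6

Answer: 2222
3432
4643
5663
6665
6666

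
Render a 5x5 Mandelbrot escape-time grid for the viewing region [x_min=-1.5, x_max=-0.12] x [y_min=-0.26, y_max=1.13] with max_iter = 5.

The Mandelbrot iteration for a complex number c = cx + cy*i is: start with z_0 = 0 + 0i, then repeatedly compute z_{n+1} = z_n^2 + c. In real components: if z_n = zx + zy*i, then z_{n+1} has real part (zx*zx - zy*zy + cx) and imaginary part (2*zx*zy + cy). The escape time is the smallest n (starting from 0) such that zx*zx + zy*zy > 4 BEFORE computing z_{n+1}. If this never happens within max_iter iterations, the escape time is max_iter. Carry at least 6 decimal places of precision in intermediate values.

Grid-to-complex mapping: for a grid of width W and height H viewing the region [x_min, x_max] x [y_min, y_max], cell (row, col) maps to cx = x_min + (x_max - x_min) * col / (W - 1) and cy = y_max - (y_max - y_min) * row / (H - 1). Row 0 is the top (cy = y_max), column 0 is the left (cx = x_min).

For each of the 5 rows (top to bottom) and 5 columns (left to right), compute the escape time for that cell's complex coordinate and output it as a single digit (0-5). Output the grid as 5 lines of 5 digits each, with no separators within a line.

(row=0, col=0): c = -1.5000 + 1.1300i → escape time 2
(row=0, col=1): c = -1.1550 + 1.1300i → escape time 3
(row=0, col=2): c = -0.8100 + 1.1300i → escape time 3
(row=0, col=3): c = -0.4650 + 1.1300i → escape time 3
(row=0, col=4): c = -0.1200 + 1.1300i → escape time 5
(row=1, col=0): c = -1.5000 + 0.7825i → escape time 3
(row=1, col=1): c = -1.1550 + 0.7825i → escape time 3
(row=1, col=2): c = -0.8100 + 0.7825i → escape time 4
(row=1, col=3): c = -0.4650 + 0.7825i → escape time 5
(row=1, col=4): c = -0.1200 + 0.7825i → escape time 5
(row=2, col=0): c = -1.5000 + 0.4350i → escape time 3
(row=2, col=1): c = -1.1550 + 0.4350i → escape time 5
(row=2, col=2): c = -0.8100 + 0.4350i → escape time 5
(row=2, col=3): c = -0.4650 + 0.4350i → escape time 5
(row=2, col=4): c = -0.1200 + 0.4350i → escape time 5
(row=3, col=0): c = -1.5000 + 0.0875i → escape time 5
(row=3, col=1): c = -1.1550 + 0.0875i → escape time 5
(row=3, col=2): c = -0.8100 + 0.0875i → escape time 5
(row=3, col=3): c = -0.4650 + 0.0875i → escape time 5
(row=3, col=4): c = -0.1200 + 0.0875i → escape time 5
(row=4, col=0): c = -1.5000 + -0.2600i → escape time 5
(row=4, col=1): c = -1.1550 + -0.2600i → escape time 5
(row=4, col=2): c = -0.8100 + -0.2600i → escape time 5
(row=4, col=3): c = -0.4650 + -0.2600i → escape time 5
(row=4, col=4): c = -0.1200 + -0.2600i → escape time 5

Answer: 23335
33455
35555
55555
55555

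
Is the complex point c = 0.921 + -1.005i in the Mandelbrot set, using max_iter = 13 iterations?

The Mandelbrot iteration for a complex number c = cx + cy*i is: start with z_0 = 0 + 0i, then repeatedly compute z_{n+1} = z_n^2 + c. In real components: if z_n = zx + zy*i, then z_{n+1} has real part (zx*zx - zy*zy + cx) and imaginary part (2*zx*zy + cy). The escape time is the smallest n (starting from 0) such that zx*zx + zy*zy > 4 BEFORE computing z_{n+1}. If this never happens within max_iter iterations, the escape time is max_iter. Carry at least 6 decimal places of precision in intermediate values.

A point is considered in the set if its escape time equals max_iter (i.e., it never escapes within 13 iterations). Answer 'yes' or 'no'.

z_0 = 0 + 0i, c = 0.9210 + -1.0050i
Iter 1: z = 0.9210 + -1.0050i, |z|^2 = 1.8583
Iter 2: z = 0.7592 + -2.8562i, |z|^2 = 8.7343
Escaped at iteration 2

Answer: no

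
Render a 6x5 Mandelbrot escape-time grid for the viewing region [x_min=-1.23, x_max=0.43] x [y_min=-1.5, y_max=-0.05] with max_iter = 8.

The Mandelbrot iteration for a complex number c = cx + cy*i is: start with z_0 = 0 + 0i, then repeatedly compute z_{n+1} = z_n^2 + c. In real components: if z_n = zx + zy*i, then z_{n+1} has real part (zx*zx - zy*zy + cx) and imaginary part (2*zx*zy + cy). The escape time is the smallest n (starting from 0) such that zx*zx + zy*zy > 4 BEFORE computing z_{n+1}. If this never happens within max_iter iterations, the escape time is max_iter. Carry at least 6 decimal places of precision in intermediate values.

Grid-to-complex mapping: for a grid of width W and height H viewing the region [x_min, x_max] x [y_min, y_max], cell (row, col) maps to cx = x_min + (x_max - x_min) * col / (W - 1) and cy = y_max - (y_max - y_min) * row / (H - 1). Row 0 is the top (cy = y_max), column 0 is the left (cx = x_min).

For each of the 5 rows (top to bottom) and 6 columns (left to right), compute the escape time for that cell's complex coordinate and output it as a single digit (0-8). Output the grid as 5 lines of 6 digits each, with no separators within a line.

(row=0, col=0): c = -1.2300 + -0.0500i → escape time 8
(row=0, col=1): c = -0.8980 + -0.0500i → escape time 8
(row=0, col=2): c = -0.5660 + -0.0500i → escape time 8
(row=0, col=3): c = -0.2340 + -0.0500i → escape time 8
(row=0, col=4): c = 0.0980 + -0.0500i → escape time 8
(row=0, col=5): c = 0.4300 + -0.0500i → escape time 6
(row=1, col=0): c = -1.2300 + -0.4125i → escape time 8
(row=1, col=1): c = -0.8980 + -0.4125i → escape time 7
(row=1, col=2): c = -0.5660 + -0.4125i → escape time 8
(row=1, col=3): c = -0.2340 + -0.4125i → escape time 8
(row=1, col=4): c = 0.0980 + -0.4125i → escape time 8
(row=1, col=5): c = 0.4300 + -0.4125i → escape time 8
(row=2, col=0): c = -1.2300 + -0.7750i → escape time 3
(row=2, col=1): c = -0.8980 + -0.7750i → escape time 4
(row=2, col=2): c = -0.5660 + -0.7750i → escape time 5
(row=2, col=3): c = -0.2340 + -0.7750i → escape time 8
(row=2, col=4): c = 0.0980 + -0.7750i → escape time 7
(row=2, col=5): c = 0.4300 + -0.7750i → escape time 4
(row=3, col=0): c = -1.2300 + -1.1375i → escape time 3
(row=3, col=1): c = -0.8980 + -1.1375i → escape time 3
(row=3, col=2): c = -0.5660 + -1.1375i → escape time 3
(row=3, col=3): c = -0.2340 + -1.1375i → escape time 4
(row=3, col=4): c = 0.0980 + -1.1375i → escape time 3
(row=3, col=5): c = 0.4300 + -1.1375i → escape time 2
(row=4, col=0): c = -1.2300 + -1.5000i → escape time 2
(row=4, col=1): c = -0.8980 + -1.5000i → escape time 2
(row=4, col=2): c = -0.5660 + -1.5000i → escape time 2
(row=4, col=3): c = -0.2340 + -1.5000i → escape time 2
(row=4, col=4): c = 0.0980 + -1.5000i → escape time 2
(row=4, col=5): c = 0.4300 + -1.5000i → escape time 2

Answer: 888886
878888
345874
333432
222222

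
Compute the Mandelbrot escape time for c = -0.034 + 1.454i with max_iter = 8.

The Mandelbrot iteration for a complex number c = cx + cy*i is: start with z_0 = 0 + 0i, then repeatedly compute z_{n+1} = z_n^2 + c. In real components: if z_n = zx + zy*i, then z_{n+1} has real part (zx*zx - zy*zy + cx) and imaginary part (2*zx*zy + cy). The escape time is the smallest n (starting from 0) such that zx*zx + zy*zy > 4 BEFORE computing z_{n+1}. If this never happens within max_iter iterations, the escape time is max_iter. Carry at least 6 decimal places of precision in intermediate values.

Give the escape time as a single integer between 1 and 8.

Answer: 2

Derivation:
z_0 = 0 + 0i, c = -0.0340 + 1.4540i
Iter 1: z = -0.0340 + 1.4540i, |z|^2 = 2.1153
Iter 2: z = -2.1470 + 1.3551i, |z|^2 = 6.4458
Escaped at iteration 2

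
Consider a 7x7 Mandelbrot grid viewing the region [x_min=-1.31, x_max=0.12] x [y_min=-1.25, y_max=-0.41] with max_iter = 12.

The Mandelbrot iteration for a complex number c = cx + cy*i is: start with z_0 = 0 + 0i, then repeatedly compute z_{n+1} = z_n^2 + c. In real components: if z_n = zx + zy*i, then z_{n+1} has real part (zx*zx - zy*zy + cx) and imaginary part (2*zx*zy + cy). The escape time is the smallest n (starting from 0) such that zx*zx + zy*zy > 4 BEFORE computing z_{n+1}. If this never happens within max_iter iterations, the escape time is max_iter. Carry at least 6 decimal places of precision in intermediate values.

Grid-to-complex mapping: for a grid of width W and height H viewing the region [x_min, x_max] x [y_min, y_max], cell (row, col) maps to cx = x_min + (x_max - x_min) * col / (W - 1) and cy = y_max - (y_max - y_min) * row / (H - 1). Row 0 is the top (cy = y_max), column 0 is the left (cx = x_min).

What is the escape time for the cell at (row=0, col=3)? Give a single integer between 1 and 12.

Answer: 12

Derivation:
z_0 = 0 + 0i, c = -0.5950 + -0.4100i
Iter 1: z = -0.5950 + -0.4100i, |z|^2 = 0.5221
Iter 2: z = -0.4091 + 0.0779i, |z|^2 = 0.1734
Iter 3: z = -0.4337 + -0.4737i, |z|^2 = 0.4125
Iter 4: z = -0.6313 + 0.0009i, |z|^2 = 0.3985
Iter 5: z = -0.1965 + -0.4112i, |z|^2 = 0.2077
Iter 6: z = -0.7255 + -0.2484i, |z|^2 = 0.5880
Iter 7: z = -0.1304 + -0.0495i, |z|^2 = 0.0195
Iter 8: z = -0.5804 + -0.3971i, |z|^2 = 0.4946
Iter 9: z = -0.4158 + 0.0510i, |z|^2 = 0.1755
Iter 10: z = -0.4247 + -0.4524i, |z|^2 = 0.3851
Iter 11: z = -0.6192 + -0.0257i, |z|^2 = 0.3841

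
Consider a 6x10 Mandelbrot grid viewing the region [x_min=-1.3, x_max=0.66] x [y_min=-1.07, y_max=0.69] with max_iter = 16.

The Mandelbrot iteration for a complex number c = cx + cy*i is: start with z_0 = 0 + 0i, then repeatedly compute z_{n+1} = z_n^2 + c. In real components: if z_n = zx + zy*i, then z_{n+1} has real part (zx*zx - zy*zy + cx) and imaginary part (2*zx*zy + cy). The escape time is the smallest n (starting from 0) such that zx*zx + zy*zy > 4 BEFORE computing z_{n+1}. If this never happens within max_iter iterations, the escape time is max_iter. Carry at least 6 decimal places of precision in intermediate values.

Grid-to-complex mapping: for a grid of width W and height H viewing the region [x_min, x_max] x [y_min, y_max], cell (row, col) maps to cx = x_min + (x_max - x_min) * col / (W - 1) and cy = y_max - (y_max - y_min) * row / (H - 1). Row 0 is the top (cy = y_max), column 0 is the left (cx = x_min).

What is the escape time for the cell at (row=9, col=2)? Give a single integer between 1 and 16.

Answer: 4

Derivation:
z_0 = 0 + 0i, c = -0.5160 + -1.0700i
Iter 1: z = -0.5160 + -1.0700i, |z|^2 = 1.4112
Iter 2: z = -1.3946 + 0.0342i, |z|^2 = 1.9462
Iter 3: z = 1.4279 + -1.1655i, |z|^2 = 3.3972
Iter 4: z = 0.1644 + -4.3984i, |z|^2 = 19.3726
Escaped at iteration 4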